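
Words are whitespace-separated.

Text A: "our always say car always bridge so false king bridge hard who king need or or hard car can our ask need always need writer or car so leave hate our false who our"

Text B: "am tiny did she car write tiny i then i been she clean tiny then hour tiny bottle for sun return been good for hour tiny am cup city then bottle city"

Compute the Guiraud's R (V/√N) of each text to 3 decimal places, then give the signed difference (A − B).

A: V=17, N=34, R=2.915
B: V=18, N=32, R=3.182
Difference = 2.915 − 3.182 = -0.267

-0.267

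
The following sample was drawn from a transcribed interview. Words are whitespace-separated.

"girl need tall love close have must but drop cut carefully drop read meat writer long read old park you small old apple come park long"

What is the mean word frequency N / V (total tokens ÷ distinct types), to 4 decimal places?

1.2381

N = 26 tokens, V = 21 types.
Mean frequency = N / V = 26 / 21 = 1.2381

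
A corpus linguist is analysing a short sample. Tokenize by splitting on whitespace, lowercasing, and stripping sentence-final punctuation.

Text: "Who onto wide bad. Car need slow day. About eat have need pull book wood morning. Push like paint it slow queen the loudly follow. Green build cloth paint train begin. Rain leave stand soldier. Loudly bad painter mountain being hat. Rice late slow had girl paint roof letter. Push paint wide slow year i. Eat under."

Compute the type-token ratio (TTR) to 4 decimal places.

N = 57 tokens, V = 45 types.
TTR = V / N = 45 / 57 = 0.7895

0.7895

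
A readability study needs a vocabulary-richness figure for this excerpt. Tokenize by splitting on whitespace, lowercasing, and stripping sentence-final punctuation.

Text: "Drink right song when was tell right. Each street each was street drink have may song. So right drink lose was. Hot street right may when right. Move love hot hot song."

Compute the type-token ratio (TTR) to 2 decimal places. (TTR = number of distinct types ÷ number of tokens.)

N = 32 tokens, V = 15 types.
TTR = V / N = 15 / 32 = 0.47

0.47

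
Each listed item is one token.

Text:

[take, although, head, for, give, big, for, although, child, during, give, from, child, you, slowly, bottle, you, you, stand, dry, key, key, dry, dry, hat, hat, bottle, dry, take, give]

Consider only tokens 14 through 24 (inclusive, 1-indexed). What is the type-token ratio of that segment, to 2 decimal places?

Segment tokens 14–24: you, slowly, bottle, you, you, stand, dry, key, key, dry, dry
Segment N = 11, segment V = 6.
TTR = 6 / 11 = 0.55

0.55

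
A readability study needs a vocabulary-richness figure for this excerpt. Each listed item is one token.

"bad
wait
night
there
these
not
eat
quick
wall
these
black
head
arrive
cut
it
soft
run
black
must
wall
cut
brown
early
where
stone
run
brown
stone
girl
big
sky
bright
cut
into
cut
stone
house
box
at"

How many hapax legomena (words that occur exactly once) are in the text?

22

Frequencies: cut:4, stone:3, these:2, wall:2, black:2, run:2, brown:2, bad:1, wait:1, night:1, there:1, not:1, eat:1, quick:1, head:1, arrive:1, it:1, soft:1, must:1, early:1, … (9 more, each freq 1)
Hapax (freq=1): arrive, at, bad, big, box, bright, early, eat, girl, head, house, into, it, must, night, not, quick, sky, soft, there, wait, where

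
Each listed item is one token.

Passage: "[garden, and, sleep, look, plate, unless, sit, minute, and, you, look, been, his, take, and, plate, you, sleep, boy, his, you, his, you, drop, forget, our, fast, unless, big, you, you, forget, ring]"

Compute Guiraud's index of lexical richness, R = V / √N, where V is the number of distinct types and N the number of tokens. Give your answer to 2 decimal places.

3.31

N = 33, V = 19.
√N = 5.744563
R = 19 / 5.744563 = 3.31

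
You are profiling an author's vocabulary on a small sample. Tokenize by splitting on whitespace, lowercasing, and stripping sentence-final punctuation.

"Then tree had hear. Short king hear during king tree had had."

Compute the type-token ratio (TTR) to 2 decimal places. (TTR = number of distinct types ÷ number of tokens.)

N = 12 tokens, V = 7 types.
TTR = V / N = 7 / 12 = 0.58

0.58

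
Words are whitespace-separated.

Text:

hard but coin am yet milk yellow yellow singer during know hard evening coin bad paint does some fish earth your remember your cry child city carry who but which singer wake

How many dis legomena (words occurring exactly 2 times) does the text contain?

6

Frequencies: hard:2, but:2, coin:2, yellow:2, singer:2, your:2, am:1, yet:1, milk:1, during:1, know:1, evening:1, bad:1, paint:1, does:1, some:1, fish:1, earth:1, remember:1, cry:1, … (6 more, each freq 1)
Words with frequency 2: but, coin, hard, singer, yellow, your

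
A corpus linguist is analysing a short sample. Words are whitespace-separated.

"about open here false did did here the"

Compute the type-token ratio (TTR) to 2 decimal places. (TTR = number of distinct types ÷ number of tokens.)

0.75

N = 8 tokens, V = 6 types.
TTR = V / N = 6 / 8 = 0.75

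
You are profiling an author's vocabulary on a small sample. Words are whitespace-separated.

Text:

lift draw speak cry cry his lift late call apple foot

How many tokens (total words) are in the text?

11

Tokens: lift, draw, speak, cry, cry, his, lift, late, call, apple, foot
N = 11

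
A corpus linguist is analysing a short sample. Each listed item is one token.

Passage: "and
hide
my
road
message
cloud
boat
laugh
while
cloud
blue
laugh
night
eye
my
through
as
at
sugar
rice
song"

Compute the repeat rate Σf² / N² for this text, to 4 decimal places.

0.0612

Frequencies: my:2, cloud:2, laugh:2, and:1, hide:1, road:1, message:1, boat:1, while:1, blue:1, night:1, eye:1, through:1, as:1, at:1, sugar:1, rice:1, song:1
Σf² = 27; N² = 441
Repeat rate = 27 / 441 = 0.0612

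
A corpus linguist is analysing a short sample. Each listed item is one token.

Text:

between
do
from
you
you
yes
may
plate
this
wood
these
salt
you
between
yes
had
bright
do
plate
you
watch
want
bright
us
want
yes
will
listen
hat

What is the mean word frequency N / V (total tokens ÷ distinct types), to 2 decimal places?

N = 29 tokens, V = 19 types.
Mean frequency = N / V = 29 / 19 = 1.53

1.53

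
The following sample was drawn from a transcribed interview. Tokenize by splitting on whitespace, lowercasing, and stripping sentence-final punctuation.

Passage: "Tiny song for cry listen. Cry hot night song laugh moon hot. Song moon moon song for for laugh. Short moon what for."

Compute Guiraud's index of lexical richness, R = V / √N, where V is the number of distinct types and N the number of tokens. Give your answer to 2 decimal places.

2.29

N = 23, V = 11.
√N = 4.795832
R = 11 / 4.795832 = 2.29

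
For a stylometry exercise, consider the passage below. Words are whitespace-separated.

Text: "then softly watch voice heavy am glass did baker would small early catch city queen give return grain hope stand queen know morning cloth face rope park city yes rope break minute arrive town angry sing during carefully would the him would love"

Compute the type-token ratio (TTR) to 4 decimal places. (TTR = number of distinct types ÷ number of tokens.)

0.8837

N = 43 tokens, V = 38 types.
TTR = V / N = 38 / 43 = 0.8837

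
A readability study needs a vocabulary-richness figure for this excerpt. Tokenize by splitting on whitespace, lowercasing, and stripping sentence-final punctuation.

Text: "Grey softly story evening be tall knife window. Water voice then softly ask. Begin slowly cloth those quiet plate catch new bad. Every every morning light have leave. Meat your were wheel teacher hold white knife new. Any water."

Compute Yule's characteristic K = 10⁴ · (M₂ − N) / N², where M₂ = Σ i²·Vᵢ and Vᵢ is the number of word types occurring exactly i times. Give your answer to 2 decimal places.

65.75

Frequencies: softly:2, knife:2, water:2, new:2, every:2, grey:1, story:1, evening:1, be:1, tall:1, window:1, voice:1, then:1, ask:1, begin:1, slowly:1, cloth:1, those:1, quiet:1, plate:1, … (14 more, each freq 1)
N = 39. Frequency spectrum: V_1=29, V_2=5
M₂ = 1²·29 + 2²·5 = 49
K = 10000 × (49 − 39) / 39² = 65.75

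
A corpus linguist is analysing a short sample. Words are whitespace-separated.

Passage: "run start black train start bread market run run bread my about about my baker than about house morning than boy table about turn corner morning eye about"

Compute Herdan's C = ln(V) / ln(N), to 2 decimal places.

N = 28, V = 17.
ln(V) = 2.833213, ln(N) = 3.332205
C = 2.833213 / 3.332205 = 0.85

0.85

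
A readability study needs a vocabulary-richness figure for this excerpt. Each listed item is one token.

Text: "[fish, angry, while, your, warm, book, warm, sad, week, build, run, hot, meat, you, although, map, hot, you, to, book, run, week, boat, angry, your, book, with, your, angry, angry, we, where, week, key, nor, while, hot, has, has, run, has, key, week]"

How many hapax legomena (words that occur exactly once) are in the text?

Frequencies: angry:4, week:4, your:3, book:3, run:3, hot:3, has:3, while:2, warm:2, you:2, key:2, fish:1, sad:1, build:1, meat:1, although:1, map:1, to:1, boat:1, with:1, … (3 more, each freq 1)
Hapax (freq=1): although, boat, build, fish, map, meat, nor, sad, to, we, where, with

12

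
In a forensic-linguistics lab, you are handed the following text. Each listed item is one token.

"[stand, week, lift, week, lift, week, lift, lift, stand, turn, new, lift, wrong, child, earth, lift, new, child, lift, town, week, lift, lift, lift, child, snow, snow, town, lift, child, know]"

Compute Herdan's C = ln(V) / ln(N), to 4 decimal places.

N = 31, V = 11.
ln(V) = 2.397895, ln(N) = 3.433987
C = 2.397895 / 3.433987 = 0.6983

0.6983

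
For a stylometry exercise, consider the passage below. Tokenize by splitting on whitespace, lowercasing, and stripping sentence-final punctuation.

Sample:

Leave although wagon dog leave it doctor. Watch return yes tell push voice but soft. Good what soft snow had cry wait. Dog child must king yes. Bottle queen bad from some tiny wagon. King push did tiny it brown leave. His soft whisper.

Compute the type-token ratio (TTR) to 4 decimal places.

N = 44 tokens, V = 33 types.
TTR = V / N = 33 / 44 = 0.7500

0.7500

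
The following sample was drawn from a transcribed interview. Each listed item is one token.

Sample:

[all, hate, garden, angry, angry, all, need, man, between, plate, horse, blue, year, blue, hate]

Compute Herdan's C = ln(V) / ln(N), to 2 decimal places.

N = 15, V = 11.
ln(V) = 2.397895, ln(N) = 2.708050
C = 2.397895 / 2.708050 = 0.89

0.89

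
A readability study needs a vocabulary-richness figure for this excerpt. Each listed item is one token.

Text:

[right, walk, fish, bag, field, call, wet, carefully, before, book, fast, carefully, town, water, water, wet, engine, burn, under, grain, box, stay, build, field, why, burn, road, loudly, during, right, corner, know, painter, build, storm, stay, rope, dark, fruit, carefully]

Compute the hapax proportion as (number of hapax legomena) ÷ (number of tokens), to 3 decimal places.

Frequencies: carefully:3, right:2, field:2, wet:2, water:2, burn:2, stay:2, build:2, walk:1, fish:1, bag:1, call:1, before:1, book:1, fast:1, town:1, engine:1, under:1, grain:1, box:1, … (11 more, each freq 1)
Hapax count = 23; token count = 40.
Ratio = 23 / 40 = 0.575

0.575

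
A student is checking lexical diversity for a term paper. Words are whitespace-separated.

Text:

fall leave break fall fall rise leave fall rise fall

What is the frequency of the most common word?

Frequencies: fall:5, leave:2, rise:2, break:1
Most common: 'fall' with frequency 5.

5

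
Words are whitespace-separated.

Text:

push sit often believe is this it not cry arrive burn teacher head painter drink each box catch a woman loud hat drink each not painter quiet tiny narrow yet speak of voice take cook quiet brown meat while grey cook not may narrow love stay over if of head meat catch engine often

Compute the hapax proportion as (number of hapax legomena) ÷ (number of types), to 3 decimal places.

Frequencies: not:3, often:2, head:2, painter:2, drink:2, each:2, catch:2, quiet:2, narrow:2, of:2, cook:2, meat:2, push:1, sit:1, believe:1, is:1, this:1, it:1, cry:1, arrive:1, … (21 more, each freq 1)
Hapax count = 29; type count = 41.
Ratio = 29 / 41 = 0.707

0.707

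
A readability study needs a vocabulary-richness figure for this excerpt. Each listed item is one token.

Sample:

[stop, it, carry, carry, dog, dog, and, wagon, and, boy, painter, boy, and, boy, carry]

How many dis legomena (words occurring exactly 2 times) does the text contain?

Frequencies: carry:3, and:3, boy:3, dog:2, stop:1, it:1, wagon:1, painter:1
Words with frequency 2: dog

1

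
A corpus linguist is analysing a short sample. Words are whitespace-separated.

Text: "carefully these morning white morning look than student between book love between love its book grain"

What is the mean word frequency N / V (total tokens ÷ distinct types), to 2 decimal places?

1.33

N = 16 tokens, V = 12 types.
Mean frequency = N / V = 16 / 12 = 1.33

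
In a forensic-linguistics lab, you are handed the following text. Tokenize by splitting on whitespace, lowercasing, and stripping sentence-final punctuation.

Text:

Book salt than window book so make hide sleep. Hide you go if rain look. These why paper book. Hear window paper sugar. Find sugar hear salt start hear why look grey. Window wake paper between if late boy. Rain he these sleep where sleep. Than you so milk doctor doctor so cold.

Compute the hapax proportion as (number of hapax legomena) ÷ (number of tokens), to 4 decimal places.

0.2453

Frequencies: book:3, window:3, so:3, sleep:3, paper:3, hear:3, salt:2, than:2, hide:2, you:2, if:2, rain:2, look:2, these:2, why:2, sugar:2, doctor:2, make:1, go:1, find:1, … (10 more, each freq 1)
Hapax count = 13; token count = 53.
Ratio = 13 / 53 = 0.2453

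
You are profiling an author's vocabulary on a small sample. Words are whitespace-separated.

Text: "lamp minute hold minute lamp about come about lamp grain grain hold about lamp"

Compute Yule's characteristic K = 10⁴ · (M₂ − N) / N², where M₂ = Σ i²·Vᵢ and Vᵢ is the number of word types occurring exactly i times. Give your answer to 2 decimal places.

Frequencies: lamp:4, about:3, minute:2, hold:2, grain:2, come:1
N = 14. Frequency spectrum: V_1=1, V_2=3, V_3=1, V_4=1
M₂ = 1²·1 + 2²·3 + 3²·1 + 4²·1 = 38
K = 10000 × (38 − 14) / 14² = 1224.49

1224.49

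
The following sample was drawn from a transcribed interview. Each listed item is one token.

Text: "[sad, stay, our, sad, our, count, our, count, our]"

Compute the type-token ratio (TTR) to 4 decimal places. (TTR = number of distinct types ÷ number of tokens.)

0.4444

N = 9 tokens, V = 4 types.
TTR = V / N = 4 / 9 = 0.4444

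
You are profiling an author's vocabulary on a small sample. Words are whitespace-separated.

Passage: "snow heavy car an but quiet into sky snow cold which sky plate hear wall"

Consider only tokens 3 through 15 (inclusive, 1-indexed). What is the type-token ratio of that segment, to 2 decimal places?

Segment tokens 3–15: car, an, but, quiet, into, sky, snow, cold, which, sky, plate, hear, wall
Segment N = 13, segment V = 12.
TTR = 12 / 13 = 0.92

0.92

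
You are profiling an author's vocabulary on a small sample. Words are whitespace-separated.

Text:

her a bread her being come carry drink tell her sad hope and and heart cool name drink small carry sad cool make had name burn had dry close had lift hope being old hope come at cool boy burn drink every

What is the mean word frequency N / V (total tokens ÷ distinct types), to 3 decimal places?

N = 42 tokens, V = 25 types.
Mean frequency = N / V = 42 / 25 = 1.680

1.680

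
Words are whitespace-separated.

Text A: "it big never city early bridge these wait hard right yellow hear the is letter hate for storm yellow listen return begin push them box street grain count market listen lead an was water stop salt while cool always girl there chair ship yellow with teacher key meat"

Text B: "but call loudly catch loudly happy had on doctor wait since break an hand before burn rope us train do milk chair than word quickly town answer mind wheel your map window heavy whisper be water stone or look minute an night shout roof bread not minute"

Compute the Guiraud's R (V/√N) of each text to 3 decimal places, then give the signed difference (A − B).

A: V=45, N=48, R=6.495
B: V=44, N=47, R=6.418
Difference = 6.495 − 6.418 = 0.077

0.077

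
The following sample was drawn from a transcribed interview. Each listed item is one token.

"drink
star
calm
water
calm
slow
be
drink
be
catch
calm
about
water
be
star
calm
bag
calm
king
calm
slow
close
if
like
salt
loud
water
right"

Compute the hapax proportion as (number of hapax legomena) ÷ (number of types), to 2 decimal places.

0.63

Frequencies: calm:6, water:3, be:3, drink:2, star:2, slow:2, catch:1, about:1, bag:1, king:1, close:1, if:1, like:1, salt:1, loud:1, right:1
Hapax count = 10; type count = 16.
Ratio = 10 / 16 = 0.63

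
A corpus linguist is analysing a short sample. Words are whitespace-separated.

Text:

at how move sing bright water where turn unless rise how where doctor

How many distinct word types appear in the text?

Distinct types: {at, bright, doctor, how, move, rise, sing, turn, unless, water, where}
V = 11

11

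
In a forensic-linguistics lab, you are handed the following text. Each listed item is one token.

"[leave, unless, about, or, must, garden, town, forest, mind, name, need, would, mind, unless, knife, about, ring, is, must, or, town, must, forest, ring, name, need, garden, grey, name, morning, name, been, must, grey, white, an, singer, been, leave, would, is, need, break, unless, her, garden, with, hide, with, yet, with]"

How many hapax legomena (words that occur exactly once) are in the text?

9

Frequencies: must:4, name:4, unless:3, garden:3, need:3, with:3, leave:2, about:2, or:2, town:2, forest:2, mind:2, would:2, ring:2, is:2, grey:2, been:2, knife:1, morning:1, white:1, … (6 more, each freq 1)
Hapax (freq=1): an, break, her, hide, knife, morning, singer, white, yet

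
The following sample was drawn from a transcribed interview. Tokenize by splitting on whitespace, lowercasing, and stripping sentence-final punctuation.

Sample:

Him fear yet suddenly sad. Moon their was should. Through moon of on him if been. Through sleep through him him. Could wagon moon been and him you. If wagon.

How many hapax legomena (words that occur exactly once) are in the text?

Frequencies: him:5, moon:3, through:3, if:2, been:2, wagon:2, fear:1, yet:1, suddenly:1, sad:1, their:1, was:1, should:1, of:1, on:1, sleep:1, could:1, and:1, you:1
Hapax (freq=1): and, could, fear, of, on, sad, should, sleep, suddenly, their, was, yet, you

13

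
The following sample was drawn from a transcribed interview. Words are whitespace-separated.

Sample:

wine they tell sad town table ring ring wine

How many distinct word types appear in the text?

7

Distinct types: {ring, sad, table, tell, they, town, wine}
V = 7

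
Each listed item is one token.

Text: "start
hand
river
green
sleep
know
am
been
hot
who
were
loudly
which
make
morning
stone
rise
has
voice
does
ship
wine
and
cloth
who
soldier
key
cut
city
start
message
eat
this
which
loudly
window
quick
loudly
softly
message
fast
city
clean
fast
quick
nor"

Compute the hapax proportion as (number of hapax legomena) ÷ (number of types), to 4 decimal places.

Frequencies: loudly:3, start:2, who:2, which:2, city:2, message:2, quick:2, fast:2, hand:1, river:1, green:1, sleep:1, know:1, am:1, been:1, hot:1, were:1, make:1, morning:1, stone:1, … (17 more, each freq 1)
Hapax count = 29; type count = 37.
Ratio = 29 / 37 = 0.7838

0.7838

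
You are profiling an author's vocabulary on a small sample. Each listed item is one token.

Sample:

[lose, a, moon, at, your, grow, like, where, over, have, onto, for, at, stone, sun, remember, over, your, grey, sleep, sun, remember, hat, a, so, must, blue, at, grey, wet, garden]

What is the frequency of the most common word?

Frequencies: at:3, a:2, your:2, over:2, sun:2, remember:2, grey:2, lose:1, moon:1, grow:1, like:1, where:1, have:1, onto:1, for:1, stone:1, sleep:1, hat:1, so:1, must:1, … (3 more, each freq 1)
Most common: 'at' with frequency 3.

3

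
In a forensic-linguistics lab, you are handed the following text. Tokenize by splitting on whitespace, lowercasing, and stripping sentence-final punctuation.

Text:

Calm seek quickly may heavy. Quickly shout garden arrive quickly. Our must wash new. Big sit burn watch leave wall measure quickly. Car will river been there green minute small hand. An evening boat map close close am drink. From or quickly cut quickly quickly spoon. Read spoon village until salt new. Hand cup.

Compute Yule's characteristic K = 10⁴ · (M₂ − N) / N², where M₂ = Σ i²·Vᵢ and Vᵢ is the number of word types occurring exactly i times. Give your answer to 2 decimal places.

Frequencies: quickly:7, new:2, hand:2, close:2, spoon:2, calm:1, seek:1, may:1, heavy:1, shout:1, garden:1, arrive:1, our:1, must:1, wash:1, big:1, sit:1, burn:1, watch:1, leave:1, … (24 more, each freq 1)
N = 54. Frequency spectrum: V_1=39, V_2=4, V_7=1
M₂ = 1²·39 + 2²·4 + 7²·1 = 104
K = 10000 × (104 − 54) / 54² = 171.47

171.47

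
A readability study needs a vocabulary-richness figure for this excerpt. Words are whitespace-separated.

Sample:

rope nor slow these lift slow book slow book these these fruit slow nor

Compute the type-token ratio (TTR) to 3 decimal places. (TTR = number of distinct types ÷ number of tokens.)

0.500

N = 14 tokens, V = 7 types.
TTR = V / N = 7 / 14 = 0.500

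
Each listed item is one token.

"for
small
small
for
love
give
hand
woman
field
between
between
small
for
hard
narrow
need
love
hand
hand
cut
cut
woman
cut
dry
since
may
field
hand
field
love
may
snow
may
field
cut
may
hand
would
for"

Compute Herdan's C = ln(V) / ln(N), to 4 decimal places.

0.7733

N = 39, V = 17.
ln(V) = 2.833213, ln(N) = 3.663562
C = 2.833213 / 3.663562 = 0.7733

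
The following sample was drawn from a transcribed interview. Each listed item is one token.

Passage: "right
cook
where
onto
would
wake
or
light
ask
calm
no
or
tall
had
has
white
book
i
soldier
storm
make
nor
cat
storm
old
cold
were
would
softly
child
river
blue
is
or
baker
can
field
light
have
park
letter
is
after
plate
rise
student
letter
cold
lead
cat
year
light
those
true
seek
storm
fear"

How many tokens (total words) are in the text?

Tokens: right, cook, where, onto, would, wake, or, light, ask, calm, no, or, tall, had, has, white, book, i, soldier, storm, make, nor, cat, storm, old, cold, were, would, softly, child, river, blue, is, or, baker, can, field, light, have, park, letter, is, after, plate, rise, student, letter, cold, lead, cat, year, light, those, true, seek, storm, fear
N = 57

57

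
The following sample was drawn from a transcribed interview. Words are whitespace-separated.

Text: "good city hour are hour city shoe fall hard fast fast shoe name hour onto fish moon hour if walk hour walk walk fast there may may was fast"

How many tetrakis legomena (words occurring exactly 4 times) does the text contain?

Frequencies: hour:5, fast:4, walk:3, city:2, shoe:2, may:2, good:1, are:1, fall:1, hard:1, name:1, onto:1, fish:1, moon:1, if:1, there:1, was:1
Words with frequency 4: fast

1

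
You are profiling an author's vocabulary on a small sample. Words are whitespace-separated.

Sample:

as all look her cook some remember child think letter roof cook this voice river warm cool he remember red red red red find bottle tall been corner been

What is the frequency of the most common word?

4

Frequencies: red:4, cook:2, remember:2, been:2, as:1, all:1, look:1, her:1, some:1, child:1, think:1, letter:1, roof:1, this:1, voice:1, river:1, warm:1, cool:1, he:1, find:1, … (3 more, each freq 1)
Most common: 'red' with frequency 4.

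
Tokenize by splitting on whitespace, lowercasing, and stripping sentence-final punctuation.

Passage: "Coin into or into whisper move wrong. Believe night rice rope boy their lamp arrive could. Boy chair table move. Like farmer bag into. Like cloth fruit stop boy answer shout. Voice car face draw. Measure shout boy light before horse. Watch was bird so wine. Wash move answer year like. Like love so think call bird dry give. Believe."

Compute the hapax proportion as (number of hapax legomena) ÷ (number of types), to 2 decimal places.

Frequencies: boy:4, like:4, into:3, move:3, believe:2, answer:2, shout:2, bird:2, so:2, coin:1, or:1, whisper:1, wrong:1, night:1, rice:1, rope:1, their:1, lamp:1, arrive:1, could:1, … (25 more, each freq 1)
Hapax count = 36; type count = 45.
Ratio = 36 / 45 = 0.80

0.80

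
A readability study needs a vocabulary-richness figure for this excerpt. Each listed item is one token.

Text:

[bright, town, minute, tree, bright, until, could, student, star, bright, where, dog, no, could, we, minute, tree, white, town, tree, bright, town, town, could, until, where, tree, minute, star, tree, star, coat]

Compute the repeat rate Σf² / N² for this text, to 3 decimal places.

0.096

Frequencies: tree:5, bright:4, town:4, minute:3, could:3, star:3, until:2, where:2, student:1, dog:1, no:1, we:1, white:1, coat:1
Σf² = 98; N² = 1024
Repeat rate = 98 / 1024 = 0.096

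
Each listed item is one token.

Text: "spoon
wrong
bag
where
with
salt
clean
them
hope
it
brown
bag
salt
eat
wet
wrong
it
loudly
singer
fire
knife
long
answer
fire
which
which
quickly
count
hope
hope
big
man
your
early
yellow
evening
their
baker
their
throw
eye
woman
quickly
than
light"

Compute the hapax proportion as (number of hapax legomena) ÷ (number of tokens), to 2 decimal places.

0.58

Frequencies: hope:3, wrong:2, bag:2, salt:2, it:2, fire:2, which:2, quickly:2, their:2, spoon:1, where:1, with:1, clean:1, them:1, brown:1, eat:1, wet:1, loudly:1, singer:1, knife:1, … (15 more, each freq 1)
Hapax count = 26; token count = 45.
Ratio = 26 / 45 = 0.58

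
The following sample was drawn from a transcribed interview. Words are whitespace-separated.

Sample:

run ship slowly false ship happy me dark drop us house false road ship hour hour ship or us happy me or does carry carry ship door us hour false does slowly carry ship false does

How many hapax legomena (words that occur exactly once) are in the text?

6

Frequencies: ship:6, false:4, us:3, hour:3, does:3, carry:3, slowly:2, happy:2, me:2, or:2, run:1, dark:1, drop:1, house:1, road:1, door:1
Hapax (freq=1): dark, door, drop, house, road, run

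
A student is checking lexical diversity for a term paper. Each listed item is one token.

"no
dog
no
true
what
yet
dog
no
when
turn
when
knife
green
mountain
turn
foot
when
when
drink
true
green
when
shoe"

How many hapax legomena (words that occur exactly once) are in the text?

7

Frequencies: when:5, no:3, dog:2, true:2, turn:2, green:2, what:1, yet:1, knife:1, mountain:1, foot:1, drink:1, shoe:1
Hapax (freq=1): drink, foot, knife, mountain, shoe, what, yet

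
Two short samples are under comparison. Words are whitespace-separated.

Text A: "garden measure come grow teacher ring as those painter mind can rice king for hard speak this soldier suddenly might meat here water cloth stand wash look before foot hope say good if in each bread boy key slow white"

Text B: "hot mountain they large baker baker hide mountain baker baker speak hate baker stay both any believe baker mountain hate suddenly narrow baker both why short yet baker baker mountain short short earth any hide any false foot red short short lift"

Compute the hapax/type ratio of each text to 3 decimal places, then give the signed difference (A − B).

0.318

A: hapax=40, V=40, ratio=1.000
B: hapax=15, V=22, ratio=0.682
Difference = 1.000 − 0.682 = 0.318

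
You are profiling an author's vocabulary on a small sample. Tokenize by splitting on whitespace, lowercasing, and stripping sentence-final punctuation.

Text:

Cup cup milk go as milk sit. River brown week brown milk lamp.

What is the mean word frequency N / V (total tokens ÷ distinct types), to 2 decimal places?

N = 13 tokens, V = 9 types.
Mean frequency = N / V = 13 / 9 = 1.44

1.44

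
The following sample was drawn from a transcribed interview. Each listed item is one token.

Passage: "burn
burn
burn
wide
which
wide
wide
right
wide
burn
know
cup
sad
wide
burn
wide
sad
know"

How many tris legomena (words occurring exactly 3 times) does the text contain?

Frequencies: wide:6, burn:5, know:2, sad:2, which:1, right:1, cup:1
Words with frequency 3: (none)

0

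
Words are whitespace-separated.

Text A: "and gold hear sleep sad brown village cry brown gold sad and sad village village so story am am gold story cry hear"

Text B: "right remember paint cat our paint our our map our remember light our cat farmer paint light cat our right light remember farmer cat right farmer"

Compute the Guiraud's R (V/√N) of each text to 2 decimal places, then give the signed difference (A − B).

A: V=11, N=23, R=2.29
B: V=8, N=26, R=1.57
Difference = 2.29 − 1.57 = 0.72

0.72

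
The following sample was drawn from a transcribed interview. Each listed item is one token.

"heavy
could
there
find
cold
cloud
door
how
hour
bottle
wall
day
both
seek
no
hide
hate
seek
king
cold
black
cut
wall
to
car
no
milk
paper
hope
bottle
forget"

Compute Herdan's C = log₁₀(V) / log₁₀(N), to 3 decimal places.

0.949

N = 31, V = 26.
log₁₀(V) = 1.414973, log₁₀(N) = 1.491362
C = 1.414973 / 1.491362 = 0.949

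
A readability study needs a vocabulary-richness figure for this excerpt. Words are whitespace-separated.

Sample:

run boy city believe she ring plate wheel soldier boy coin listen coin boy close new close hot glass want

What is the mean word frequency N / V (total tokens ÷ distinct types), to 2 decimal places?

1.25

N = 20 tokens, V = 16 types.
Mean frequency = N / V = 20 / 16 = 1.25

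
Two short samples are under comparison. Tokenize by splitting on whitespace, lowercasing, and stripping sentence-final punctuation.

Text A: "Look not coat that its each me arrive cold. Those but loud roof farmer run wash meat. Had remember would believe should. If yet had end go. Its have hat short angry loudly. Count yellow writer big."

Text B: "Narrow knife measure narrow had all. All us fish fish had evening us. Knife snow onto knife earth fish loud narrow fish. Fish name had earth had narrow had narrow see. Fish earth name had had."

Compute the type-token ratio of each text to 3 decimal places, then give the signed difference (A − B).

TTR(A) = 35/37 = 0.946
TTR(B) = 14/36 = 0.389
Difference = 0.946 − 0.389 = 0.557

0.557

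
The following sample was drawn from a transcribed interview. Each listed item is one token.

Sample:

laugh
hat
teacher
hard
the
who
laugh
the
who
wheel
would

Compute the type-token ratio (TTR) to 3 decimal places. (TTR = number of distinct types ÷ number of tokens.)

N = 11 tokens, V = 8 types.
TTR = V / N = 8 / 11 = 0.727

0.727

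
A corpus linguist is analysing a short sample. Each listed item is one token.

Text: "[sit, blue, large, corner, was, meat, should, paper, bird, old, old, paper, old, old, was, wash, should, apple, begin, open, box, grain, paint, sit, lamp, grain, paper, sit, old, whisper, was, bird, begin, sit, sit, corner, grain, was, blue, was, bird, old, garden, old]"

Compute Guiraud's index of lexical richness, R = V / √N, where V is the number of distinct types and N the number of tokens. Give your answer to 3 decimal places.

N = 44, V = 20.
√N = 6.633250
R = 20 / 6.633250 = 3.015

3.015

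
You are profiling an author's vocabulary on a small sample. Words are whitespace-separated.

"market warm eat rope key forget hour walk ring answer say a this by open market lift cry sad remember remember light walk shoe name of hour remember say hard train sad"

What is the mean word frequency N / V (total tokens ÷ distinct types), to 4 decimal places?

N = 32 tokens, V = 25 types.
Mean frequency = N / V = 32 / 25 = 1.2800

1.2800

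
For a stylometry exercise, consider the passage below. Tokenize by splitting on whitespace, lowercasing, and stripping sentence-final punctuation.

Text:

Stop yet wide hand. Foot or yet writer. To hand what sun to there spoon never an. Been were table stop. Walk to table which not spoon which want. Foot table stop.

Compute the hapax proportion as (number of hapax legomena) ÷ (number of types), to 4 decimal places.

0.6190

Frequencies: stop:3, to:3, table:3, yet:2, hand:2, foot:2, spoon:2, which:2, wide:1, or:1, writer:1, what:1, sun:1, there:1, never:1, an:1, been:1, were:1, walk:1, not:1, … (1 more, each freq 1)
Hapax count = 13; type count = 21.
Ratio = 13 / 21 = 0.6190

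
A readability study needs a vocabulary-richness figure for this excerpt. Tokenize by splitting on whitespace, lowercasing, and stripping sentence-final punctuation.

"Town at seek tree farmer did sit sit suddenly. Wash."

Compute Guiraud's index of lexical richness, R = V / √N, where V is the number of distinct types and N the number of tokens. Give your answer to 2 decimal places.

N = 10, V = 9.
√N = 3.162278
R = 9 / 3.162278 = 2.85

2.85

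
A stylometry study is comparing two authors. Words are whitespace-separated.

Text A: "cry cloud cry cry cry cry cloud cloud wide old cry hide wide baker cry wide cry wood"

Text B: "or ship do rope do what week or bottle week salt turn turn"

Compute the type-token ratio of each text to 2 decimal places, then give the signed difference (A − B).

-0.30

TTR(A) = 7/18 = 0.39
TTR(B) = 9/13 = 0.69
Difference = 0.39 − 0.69 = -0.30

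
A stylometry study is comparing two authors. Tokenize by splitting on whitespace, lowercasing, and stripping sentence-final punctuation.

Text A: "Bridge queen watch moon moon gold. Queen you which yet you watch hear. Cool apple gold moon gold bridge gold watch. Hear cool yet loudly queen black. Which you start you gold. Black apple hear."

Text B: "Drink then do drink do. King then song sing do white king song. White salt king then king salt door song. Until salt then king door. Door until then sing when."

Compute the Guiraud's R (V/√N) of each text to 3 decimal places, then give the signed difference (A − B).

A: V=14, N=35, R=2.366
B: V=11, N=31, R=1.976
Difference = 2.366 − 1.976 = 0.390

0.390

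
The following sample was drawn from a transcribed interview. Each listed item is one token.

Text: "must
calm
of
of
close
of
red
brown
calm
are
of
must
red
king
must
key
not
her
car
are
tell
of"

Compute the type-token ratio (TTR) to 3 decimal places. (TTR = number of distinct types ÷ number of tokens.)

0.591

N = 22 tokens, V = 13 types.
TTR = V / N = 13 / 22 = 0.591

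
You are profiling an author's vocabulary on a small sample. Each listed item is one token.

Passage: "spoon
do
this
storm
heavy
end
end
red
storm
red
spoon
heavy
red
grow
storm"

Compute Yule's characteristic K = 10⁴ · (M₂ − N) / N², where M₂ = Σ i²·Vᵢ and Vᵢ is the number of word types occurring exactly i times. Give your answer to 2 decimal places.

Frequencies: storm:3, red:3, spoon:2, heavy:2, end:2, do:1, this:1, grow:1
N = 15. Frequency spectrum: V_1=3, V_2=3, V_3=2
M₂ = 1²·3 + 2²·3 + 3²·2 = 33
K = 10000 × (33 − 15) / 15² = 800.00

800.00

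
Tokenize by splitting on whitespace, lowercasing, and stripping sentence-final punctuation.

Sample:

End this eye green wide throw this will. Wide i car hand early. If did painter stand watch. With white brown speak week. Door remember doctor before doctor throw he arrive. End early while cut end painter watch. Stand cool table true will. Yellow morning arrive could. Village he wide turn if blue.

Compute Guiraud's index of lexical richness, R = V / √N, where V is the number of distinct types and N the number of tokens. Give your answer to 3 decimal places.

N = 53, V = 38.
√N = 7.280110
R = 38 / 7.280110 = 5.220

5.220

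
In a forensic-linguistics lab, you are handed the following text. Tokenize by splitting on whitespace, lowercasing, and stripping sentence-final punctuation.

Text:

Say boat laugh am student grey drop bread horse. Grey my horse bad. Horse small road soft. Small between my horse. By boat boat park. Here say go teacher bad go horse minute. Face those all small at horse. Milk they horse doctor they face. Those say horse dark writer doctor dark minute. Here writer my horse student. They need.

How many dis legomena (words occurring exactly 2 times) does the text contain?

Frequencies: horse:9, say:3, boat:3, my:3, small:3, they:3, student:2, grey:2, bad:2, here:2, go:2, minute:2, face:2, those:2, doctor:2, dark:2, writer:2, laugh:1, am:1, drop:1, … (11 more, each freq 1)
Words with frequency 2: bad, dark, doctor, face, go, grey, here, minute, student, those, writer

11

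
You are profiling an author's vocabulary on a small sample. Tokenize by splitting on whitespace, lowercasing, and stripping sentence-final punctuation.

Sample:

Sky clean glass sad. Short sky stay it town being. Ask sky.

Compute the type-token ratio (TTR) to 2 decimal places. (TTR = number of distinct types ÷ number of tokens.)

N = 12 tokens, V = 10 types.
TTR = V / N = 10 / 12 = 0.83

0.83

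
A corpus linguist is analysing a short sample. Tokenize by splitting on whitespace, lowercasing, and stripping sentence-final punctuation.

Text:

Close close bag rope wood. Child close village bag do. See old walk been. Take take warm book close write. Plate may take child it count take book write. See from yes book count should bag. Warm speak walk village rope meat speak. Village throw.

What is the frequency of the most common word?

Frequencies: close:4, take:4, bag:3, village:3, book:3, rope:2, child:2, see:2, walk:2, warm:2, write:2, count:2, speak:2, wood:1, do:1, old:1, been:1, plate:1, may:1, it:1, … (5 more, each freq 1)
Most common: 'close' with frequency 4.

4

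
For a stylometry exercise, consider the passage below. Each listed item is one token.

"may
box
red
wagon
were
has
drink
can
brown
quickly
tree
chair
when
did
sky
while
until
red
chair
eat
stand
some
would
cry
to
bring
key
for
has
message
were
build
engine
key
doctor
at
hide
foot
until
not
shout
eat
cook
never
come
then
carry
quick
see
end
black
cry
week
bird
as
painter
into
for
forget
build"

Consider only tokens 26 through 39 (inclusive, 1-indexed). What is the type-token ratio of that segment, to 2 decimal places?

0.93

Segment tokens 26–39: bring, key, for, has, message, were, build, engine, key, doctor, at, hide, foot, until
Segment N = 14, segment V = 13.
TTR = 13 / 14 = 0.93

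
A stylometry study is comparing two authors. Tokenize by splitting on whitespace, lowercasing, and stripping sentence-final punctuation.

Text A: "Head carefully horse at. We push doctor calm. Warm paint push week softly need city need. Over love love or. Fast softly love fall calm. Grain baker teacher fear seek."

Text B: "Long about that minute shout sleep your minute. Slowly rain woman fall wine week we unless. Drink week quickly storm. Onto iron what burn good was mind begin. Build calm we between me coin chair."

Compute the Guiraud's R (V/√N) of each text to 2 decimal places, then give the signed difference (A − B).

A: V=24, N=30, R=4.38
B: V=32, N=35, R=5.41
Difference = 4.38 − 5.41 = -1.03

-1.03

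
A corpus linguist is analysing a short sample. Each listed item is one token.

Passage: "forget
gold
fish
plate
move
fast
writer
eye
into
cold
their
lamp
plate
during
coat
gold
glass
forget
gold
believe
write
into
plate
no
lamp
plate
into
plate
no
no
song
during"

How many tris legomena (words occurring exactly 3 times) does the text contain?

Frequencies: plate:5, gold:3, into:3, no:3, forget:2, lamp:2, during:2, fish:1, move:1, fast:1, writer:1, eye:1, cold:1, their:1, coat:1, glass:1, believe:1, write:1, song:1
Words with frequency 3: gold, into, no

3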